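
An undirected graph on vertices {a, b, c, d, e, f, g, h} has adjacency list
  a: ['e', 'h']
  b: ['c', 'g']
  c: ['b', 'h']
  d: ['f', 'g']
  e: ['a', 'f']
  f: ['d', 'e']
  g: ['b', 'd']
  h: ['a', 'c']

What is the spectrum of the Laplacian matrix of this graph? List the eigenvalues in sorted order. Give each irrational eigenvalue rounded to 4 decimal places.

Each diagonal entry of L is the vertex degree and each off-diagonal entry is -1 where an edge is present, 0 otherwise; in the order [a, b, c, d, e, f, g, h] the diagonal is [2, 2, 2, 2, 2, 2, 2, 2]. The multiplicity of 0 as a Laplacian eigenvalue equals the number of connected components. The single zero eigenvalue shows the graph is connected. There is one zero in the spectrum, matching the 1 component. By the matrix-tree theorem the graph has (1/8) * product of the nonzero eigenvalues = 8 spanning trees.

[0, 0.5858, 0.5858, 2, 2, 3.4142, 3.4142, 4]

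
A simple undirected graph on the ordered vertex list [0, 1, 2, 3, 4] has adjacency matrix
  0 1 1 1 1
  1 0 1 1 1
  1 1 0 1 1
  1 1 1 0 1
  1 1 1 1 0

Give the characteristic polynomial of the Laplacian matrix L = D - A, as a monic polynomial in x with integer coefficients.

x^5 - 20x^4 + 150x^3 - 500x^2 + 625x

Reading degrees in the order [0, 1, 2, 3, 4] gives [4, 4, 4, 4, 4]; set D = diag(4, 4, 4, 4, 4) and form L = D - A. Computing det(xI - L) by cofactor expansion (or equivalently via sum-over-permutations) gives x^5 - 20x^4 + 150x^3 - 500x^2 + 625x. The coefficient of x^4 equals -trace(L) = -20, matching the sum of degrees. The largest eigenvalue, 5, is at most the vertex count 5. The eigenvalues sum to 20, which equals trace(L) = 2|E|.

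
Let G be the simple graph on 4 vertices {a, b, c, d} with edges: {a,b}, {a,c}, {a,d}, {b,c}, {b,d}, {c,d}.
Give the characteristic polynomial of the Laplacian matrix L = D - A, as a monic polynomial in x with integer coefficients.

With the vertex order [a, b, c, d], the degrees are [3, 3, 3, 3], giving D = diag(3, 3, 3, 3) and L = D - A. The eigenvalues of L are [0, 4, 4, 4]; the characteristic polynomial is the product of (x - lambda_i), which multiplies out to x^4 - 12x^3 + 48x^2 - 64x. Since p(0) = det(-L) = 0, x divides p(x). By the matrix-tree theorem the graph has (1/4) * product of the nonzero eigenvalues = 16 spanning trees. There is one zero in the spectrum, matching the 1 component.

x^4 - 12x^3 + 48x^2 - 64x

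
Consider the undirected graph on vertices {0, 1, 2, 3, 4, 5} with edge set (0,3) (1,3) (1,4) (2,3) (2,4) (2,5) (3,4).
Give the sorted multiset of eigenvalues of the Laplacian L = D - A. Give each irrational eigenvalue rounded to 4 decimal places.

[0, 0.6972, 1.1392, 2.7459, 4.3028, 5.1149]

Reading degrees in the order [0, 1, 2, 3, 4, 5] gives [1, 2, 3, 4, 3, 1]; set D = diag(1, 2, 3, 4, 3, 1) and form L = D - A. Diagonalising L (or applying a numerical eigensolver to the 6x6 matrix) gives the spectrum above. The single zero eigenvalue shows the graph is connected. By the matrix-tree theorem the graph has (1/6) * product of the nonzero eigenvalues = 8 spanning trees.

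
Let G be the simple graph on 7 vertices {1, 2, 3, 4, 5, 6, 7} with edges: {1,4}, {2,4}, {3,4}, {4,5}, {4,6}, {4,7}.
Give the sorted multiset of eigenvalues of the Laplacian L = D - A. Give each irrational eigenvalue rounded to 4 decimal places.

With the vertex order [1, 2, 3, 4, 5, 6, 7], the degrees are [1, 1, 1, 6, 1, 1, 1], giving D = diag(1, 1, 1, 6, 1, 1, 1) and L = D - A. The multiplicity of 0 as a Laplacian eigenvalue equals the number of connected components. The single zero eigenvalue shows the graph is connected. By the matrix-tree theorem the graph has (1/7) * product of the nonzero eigenvalues = 1 spanning tree.

[0, 1, 1, 1, 1, 1, 7]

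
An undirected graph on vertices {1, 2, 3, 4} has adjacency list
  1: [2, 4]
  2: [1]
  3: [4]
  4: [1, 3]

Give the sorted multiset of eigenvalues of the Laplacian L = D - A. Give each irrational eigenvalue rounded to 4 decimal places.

Reading degrees in the order [1, 2, 3, 4] gives [2, 1, 1, 2]; set D = diag(2, 1, 1, 2) and form L = D - A. The multiplicity of 0 as a Laplacian eigenvalue equals the number of connected components. There is one zero in the spectrum, matching the 1 component.

[0, 0.5858, 2, 3.4142]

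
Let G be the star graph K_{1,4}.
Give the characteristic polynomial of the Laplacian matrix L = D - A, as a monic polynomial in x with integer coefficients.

The graph has 5 vertices and degree multiset [4, 1, 1, 1, 1]; D is the diagonal matrix of degrees and L = D - A. L has integer entries, so p(x) = det(xI - L) has integer coefficients. Expanding the determinant yields x^5 - 8x^4 + 18x^3 - 16x^2 + 5x. Since p(0) = det(-L) = 0, x divides p(x). By the matrix-tree theorem the graph has (1/5) * product of the nonzero eigenvalues = 1 spanning tree. The eigenvalues sum to 8, which equals trace(L) = 2|E|.

x^5 - 8x^4 + 18x^3 - 16x^2 + 5x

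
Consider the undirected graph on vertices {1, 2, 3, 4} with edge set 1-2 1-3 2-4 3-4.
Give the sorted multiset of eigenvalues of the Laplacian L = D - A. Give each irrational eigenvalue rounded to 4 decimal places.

Each diagonal entry of L is the vertex degree and each off-diagonal entry is -1 where an edge is present, 0 otherwise; in the order [1, 2, 3, 4] the diagonal is [2, 2, 2, 2]. Since every row of L sums to 0, the all-ones vector is in the kernel and 0 is an eigenvalue. The single zero eigenvalue shows the graph is connected. There is one zero in the spectrum, matching the 1 component.

[0, 2, 2, 4]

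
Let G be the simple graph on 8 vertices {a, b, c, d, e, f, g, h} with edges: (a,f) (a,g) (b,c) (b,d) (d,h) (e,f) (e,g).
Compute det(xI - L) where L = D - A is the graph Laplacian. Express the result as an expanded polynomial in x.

x^8 - 14x^7 + 78x^6 - 220x^5 + 328x^4 - 240x^3 + 64x^2

Each diagonal entry of L is the vertex degree and each off-diagonal entry is -1 where an edge is present, 0 otherwise; in the order [a, b, c, d, e, f, g, h] the diagonal is [2, 2, 1, 2, 2, 2, 2, 1]. L has integer entries, so p(x) = det(xI - L) has integer coefficients. Expanding the determinant yields x^8 - 14x^7 + 78x^6 - 220x^5 + 328x^4 - 240x^3 + 64x^2. The constant term is 0 because L is singular (the all-ones vector lies in its kernel). There are 2 zeros in the spectrum, matching the 2 components.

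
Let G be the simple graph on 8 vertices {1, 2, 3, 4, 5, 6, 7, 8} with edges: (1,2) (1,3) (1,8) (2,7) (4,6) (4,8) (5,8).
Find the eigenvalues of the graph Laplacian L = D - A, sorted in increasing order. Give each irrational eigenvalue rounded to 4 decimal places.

Reading degrees in the order [1, 2, 3, 4, 5, 6, 7, 8] gives [3, 2, 1, 2, 1, 1, 1, 3]; set D = diag(3, 2, 1, 2, 1, 1, 1, 3) and form L = D - A. Diagonalising L (or applying a numerical eigensolver to the 8x8 matrix) gives the spectrum above. The single zero eigenvalue shows the graph is connected. The eigenvalues sum to 14, which equals trace(L) = 2|E|.

[0, 0.2509, 0.5858, 0.7287, 2, 2.3349, 3.4142, 4.6855]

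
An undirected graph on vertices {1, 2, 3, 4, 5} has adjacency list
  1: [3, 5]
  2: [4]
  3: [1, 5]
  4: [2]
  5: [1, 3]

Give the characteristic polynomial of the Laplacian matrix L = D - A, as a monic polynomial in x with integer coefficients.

With the vertex order [1, 2, 3, 4, 5], the degrees are [2, 1, 2, 1, 2], giving D = diag(2, 1, 2, 1, 2) and L = D - A. Computing det(xI - L) by cofactor expansion (or equivalently via sum-over-permutations) gives x^5 - 8x^4 + 21x^3 - 18x^2. The coefficient of x^4 equals -trace(L) = -8, matching the sum of degrees.

x^5 - 8x^4 + 21x^3 - 18x^2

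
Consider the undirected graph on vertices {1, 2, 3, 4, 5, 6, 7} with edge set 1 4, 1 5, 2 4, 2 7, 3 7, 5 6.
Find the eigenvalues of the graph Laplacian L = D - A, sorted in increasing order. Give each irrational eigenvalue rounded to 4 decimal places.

[0, 0.1981, 0.7530, 1.5550, 2.4450, 3.2470, 3.8019]

Reading degrees in the order [1, 2, 3, 4, 5, 6, 7] gives [2, 2, 1, 2, 2, 1, 2]; set D = diag(2, 2, 1, 2, 2, 1, 2) and form L = D - A. Since every row of L sums to 0, the all-ones vector is in the kernel and 0 is an eigenvalue. The single zero eigenvalue shows the graph is connected.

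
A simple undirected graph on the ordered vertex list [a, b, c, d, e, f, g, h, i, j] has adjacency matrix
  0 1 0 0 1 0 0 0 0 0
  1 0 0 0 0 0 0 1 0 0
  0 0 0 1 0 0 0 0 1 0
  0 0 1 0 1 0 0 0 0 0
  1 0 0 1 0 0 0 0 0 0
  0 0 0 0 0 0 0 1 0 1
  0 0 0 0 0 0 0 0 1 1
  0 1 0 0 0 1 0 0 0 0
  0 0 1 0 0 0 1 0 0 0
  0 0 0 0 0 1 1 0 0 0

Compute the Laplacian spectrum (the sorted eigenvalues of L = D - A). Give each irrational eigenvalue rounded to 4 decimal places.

[0, 0.3820, 0.3820, 1.3820, 1.3820, 2.6180, 2.6180, 3.6180, 3.6180, 4]

With the vertex order [a, b, c, d, e, f, g, h, i, j], the degrees are [2, 2, 2, 2, 2, 2, 2, 2, 2, 2], giving D = diag(2, 2, 2, 2, 2, 2, 2, 2, 2, 2) and L = D - A. L is symmetric positive semidefinite, so every eigenvalue is real and nonnegative. The eigenvalues sum to 20, which equals trace(L) = 2|E|.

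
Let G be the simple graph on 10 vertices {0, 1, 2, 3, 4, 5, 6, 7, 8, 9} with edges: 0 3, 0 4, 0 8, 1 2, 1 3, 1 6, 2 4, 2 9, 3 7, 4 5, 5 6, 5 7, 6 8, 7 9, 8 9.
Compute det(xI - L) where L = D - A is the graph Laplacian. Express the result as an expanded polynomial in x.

x^10 - 30x^9 + 390x^8 - 2880x^7 + 13305x^6 - 39882x^5 + 77640x^4 - 94800x^3 + 66000x^2 - 20000x

Each diagonal entry of L is the vertex degree and each off-diagonal entry is -1 where an edge is present, 0 otherwise; in the order [0, 1, 2, 3, 4, 5, 6, 7, 8, 9] the diagonal is [3, 3, 3, 3, 3, 3, 3, 3, 3, 3]. L has integer entries, so p(x) = det(xI - L) has integer coefficients. Expanding the determinant yields x^10 - 30x^9 + 390x^8 - 2880x^7 + 13305x^6 - 39882x^5 + 77640x^4 - 94800x^3 + 66000x^2 - 20000x. Since p(0) = det(-L) = 0, x divides p(x). By the matrix-tree theorem the graph has (1/10) * product of the nonzero eigenvalues = 2000 spanning trees. The largest eigenvalue, 5, is at most the vertex count 10.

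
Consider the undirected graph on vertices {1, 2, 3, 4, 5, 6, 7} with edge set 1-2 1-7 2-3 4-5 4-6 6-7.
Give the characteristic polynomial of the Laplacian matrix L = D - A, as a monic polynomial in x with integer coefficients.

x^7 - 12x^6 + 55x^5 - 120x^4 + 126x^3 - 56x^2 + 7x

Each diagonal entry of L is the vertex degree and each off-diagonal entry is -1 where an edge is present, 0 otherwise; in the order [1, 2, 3, 4, 5, 6, 7] the diagonal is [2, 2, 1, 2, 1, 2, 2]. Computing det(xI - L) by cofactor expansion (or equivalently via sum-over-permutations) gives x^7 - 12x^6 + 55x^5 - 120x^4 + 126x^3 - 56x^2 + 7x. Since p(0) = det(-L) = 0, x divides p(x). The eigenvalues sum to 12, which equals trace(L) = 2|E|. By the matrix-tree theorem the graph has (1/7) * product of the nonzero eigenvalues = 1 spanning tree.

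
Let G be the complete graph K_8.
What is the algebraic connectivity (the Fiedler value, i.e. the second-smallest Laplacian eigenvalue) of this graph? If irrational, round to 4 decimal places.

8

The graph has 8 vertices and degree multiset [7, 7, 7, 7, 7, 7, 7, 7]; D is the diagonal matrix of degrees and L = D - A. The sorted Laplacian eigenvalues are [0, 8, 8, 8, 8, 8, 8, 8]; the algebraic connectivity is the second entry, 8. The largest eigenvalue, 8, is at most the vertex count 8.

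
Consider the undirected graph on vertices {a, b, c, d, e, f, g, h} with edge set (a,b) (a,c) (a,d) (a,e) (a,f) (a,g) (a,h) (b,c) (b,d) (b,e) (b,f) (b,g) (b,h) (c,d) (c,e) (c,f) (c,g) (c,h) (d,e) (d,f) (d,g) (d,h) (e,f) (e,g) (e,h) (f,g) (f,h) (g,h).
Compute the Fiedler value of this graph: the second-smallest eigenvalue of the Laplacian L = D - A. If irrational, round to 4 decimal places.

Each diagonal entry of L is the vertex degree and each off-diagonal entry is -1 where an edge is present, 0 otherwise; in the order [a, b, c, d, e, f, g, h] the diagonal is [7, 7, 7, 7, 7, 7, 7, 7]. The smallest Laplacian eigenvalue is always 0. The next one, lambda_2 = 8, measures how hard the graph is to disconnect: larger values mean better connectivity. The eigenvalues sum to 56, which equals trace(L) = 2|E|.

8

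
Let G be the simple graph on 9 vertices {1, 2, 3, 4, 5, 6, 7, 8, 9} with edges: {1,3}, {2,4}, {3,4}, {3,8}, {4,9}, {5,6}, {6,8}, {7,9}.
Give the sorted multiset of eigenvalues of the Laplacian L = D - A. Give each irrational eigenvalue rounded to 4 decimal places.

Each diagonal entry of L is the vertex degree and each off-diagonal entry is -1 where an edge is present, 0 otherwise; in the order [1, 2, 3, 4, 5, 6, 7, 8, 9] the diagonal is [1, 1, 3, 3, 1, 2, 1, 2, 2]. L is symmetric positive semidefinite, so every eigenvalue is real and nonnegative. By the matrix-tree theorem the graph has (1/9) * product of the nonzero eigenvalues = 1 spanning tree.

[0, 0.1862, 0.4822, 0.7043, 1.4073, 2.1338, 2.8532, 3.5372, 4.6958]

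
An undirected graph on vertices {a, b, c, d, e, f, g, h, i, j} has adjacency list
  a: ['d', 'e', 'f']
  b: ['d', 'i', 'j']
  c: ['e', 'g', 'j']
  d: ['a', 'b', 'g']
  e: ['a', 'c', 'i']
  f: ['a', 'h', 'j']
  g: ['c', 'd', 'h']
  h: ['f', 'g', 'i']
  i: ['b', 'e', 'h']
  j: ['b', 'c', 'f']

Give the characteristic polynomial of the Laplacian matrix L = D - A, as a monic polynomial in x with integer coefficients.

x^10 - 30x^9 + 390x^8 - 2880x^7 + 13305x^6 - 39882x^5 + 77640x^4 - 94800x^3 + 66000x^2 - 20000x

With the vertex order [a, b, c, d, e, f, g, h, i, j], the degrees are [3, 3, 3, 3, 3, 3, 3, 3, 3, 3], giving D = diag(3, 3, 3, 3, 3, 3, 3, 3, 3, 3) and L = D - A. Computing det(xI - L) by cofactor expansion (or equivalently via sum-over-permutations) gives x^10 - 30x^9 + 390x^8 - 2880x^7 + 13305x^6 - 39882x^5 + 77640x^4 - 94800x^3 + 66000x^2 - 20000x. Since p(0) = det(-L) = 0, x divides p(x). The eigenvalues sum to 30, which equals trace(L) = 2|E|.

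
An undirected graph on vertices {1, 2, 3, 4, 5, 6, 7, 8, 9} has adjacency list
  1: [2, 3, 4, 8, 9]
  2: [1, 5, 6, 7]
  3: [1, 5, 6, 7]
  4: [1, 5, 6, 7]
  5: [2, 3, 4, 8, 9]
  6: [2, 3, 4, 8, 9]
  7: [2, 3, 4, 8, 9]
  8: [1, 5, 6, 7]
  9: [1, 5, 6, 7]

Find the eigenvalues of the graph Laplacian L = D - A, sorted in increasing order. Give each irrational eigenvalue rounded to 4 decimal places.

Each diagonal entry of L is the vertex degree and each off-diagonal entry is -1 where an edge is present, 0 otherwise; in the order [1, 2, 3, 4, 5, 6, 7, 8, 9] the diagonal is [5, 4, 4, 4, 5, 5, 5, 4, 4]. L is symmetric positive semidefinite, so every eigenvalue is real and nonnegative.

[0, 4, 4, 4, 4, 5, 5, 5, 9]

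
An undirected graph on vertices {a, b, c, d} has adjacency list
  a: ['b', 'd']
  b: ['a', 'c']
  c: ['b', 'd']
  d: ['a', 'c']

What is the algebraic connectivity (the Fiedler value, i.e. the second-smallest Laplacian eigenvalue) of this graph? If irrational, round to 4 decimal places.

2

With the vertex order [a, b, c, d], the degrees are [2, 2, 2, 2], giving D = diag(2, 2, 2, 2) and L = D - A. Computing the eigenvalues of L and sorting gives [0, 2, 2, 4]. The Fiedler value lambda_2 = 2 is strictly positive, so the graph is connected. There is one zero in the spectrum, matching the 1 component.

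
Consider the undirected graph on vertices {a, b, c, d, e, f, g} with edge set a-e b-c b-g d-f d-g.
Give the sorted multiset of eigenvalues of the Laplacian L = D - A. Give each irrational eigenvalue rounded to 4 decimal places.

Reading degrees in the order [a, b, c, d, e, f, g] gives [1, 2, 1, 2, 1, 1, 2]; set D = diag(1, 2, 1, 2, 1, 1, 2) and form L = D - A. L is symmetric positive semidefinite, so every eigenvalue is real and nonnegative. The 2 zero eigenvalues correspond to the 2 connected components. There are 2 zeros in the spectrum, matching the 2 components.

[0, 0, 0.3820, 1.3820, 2, 2.6180, 3.6180]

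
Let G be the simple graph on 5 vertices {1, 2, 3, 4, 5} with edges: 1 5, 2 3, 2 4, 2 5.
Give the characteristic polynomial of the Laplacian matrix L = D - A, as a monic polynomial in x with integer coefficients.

With the vertex order [1, 2, 3, 4, 5], the degrees are [1, 3, 1, 1, 2], giving D = diag(1, 3, 1, 1, 2) and L = D - A. Computing det(xI - L) by cofactor expansion (or equivalently via sum-over-permutations) gives x^5 - 8x^4 + 20x^3 - 18x^2 + 5x. The coefficient of x^4 equals -trace(L) = -8, matching the sum of degrees. There is one zero in the spectrum, matching the 1 component.

x^5 - 8x^4 + 20x^3 - 18x^2 + 5x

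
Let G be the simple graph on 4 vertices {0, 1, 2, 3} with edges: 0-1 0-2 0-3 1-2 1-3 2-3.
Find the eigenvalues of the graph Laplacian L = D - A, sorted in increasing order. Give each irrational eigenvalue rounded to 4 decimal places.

With the vertex order [0, 1, 2, 3], the degrees are [3, 3, 3, 3], giving D = diag(3, 3, 3, 3) and L = D - A. Since every row of L sums to 0, the all-ones vector is in the kernel and 0 is an eigenvalue. By the matrix-tree theorem the graph has (1/4) * product of the nonzero eigenvalues = 16 spanning trees. There is one zero in the spectrum, matching the 1 component.

[0, 4, 4, 4]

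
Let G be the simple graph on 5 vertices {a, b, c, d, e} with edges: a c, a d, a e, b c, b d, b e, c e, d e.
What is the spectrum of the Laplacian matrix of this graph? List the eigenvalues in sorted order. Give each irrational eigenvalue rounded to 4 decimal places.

[0, 3, 3, 5, 5]

Each diagonal entry of L is the vertex degree and each off-diagonal entry is -1 where an edge is present, 0 otherwise; in the order [a, b, c, d, e] the diagonal is [3, 3, 3, 3, 4]. The multiplicity of 0 as a Laplacian eigenvalue equals the number of connected components. The eigenvalues sum to 16, which equals trace(L) = 2|E|. By the matrix-tree theorem the graph has (1/5) * product of the nonzero eigenvalues = 45 spanning trees.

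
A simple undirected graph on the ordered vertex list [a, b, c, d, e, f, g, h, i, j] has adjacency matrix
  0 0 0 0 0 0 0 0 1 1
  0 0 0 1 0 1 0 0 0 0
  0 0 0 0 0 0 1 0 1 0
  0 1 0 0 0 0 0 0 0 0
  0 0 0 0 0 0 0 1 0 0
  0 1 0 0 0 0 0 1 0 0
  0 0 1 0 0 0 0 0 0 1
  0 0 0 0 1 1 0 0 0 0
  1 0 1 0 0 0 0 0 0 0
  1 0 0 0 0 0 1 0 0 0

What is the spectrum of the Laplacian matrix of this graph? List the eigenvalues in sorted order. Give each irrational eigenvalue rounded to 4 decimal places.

Reading degrees in the order [a, b, c, d, e, f, g, h, i, j] gives [2, 2, 2, 1, 1, 2, 2, 2, 2, 2]; set D = diag(2, 2, 2, 1, 1, 2, 2, 2, 2, 2) and form L = D - A. The multiplicity of 0 as a Laplacian eigenvalue equals the number of connected components. The 2 zero eigenvalues correspond to the 2 connected components.

[0, 0, 0.3820, 1.3820, 1.3820, 1.3820, 2.6180, 3.6180, 3.6180, 3.6180]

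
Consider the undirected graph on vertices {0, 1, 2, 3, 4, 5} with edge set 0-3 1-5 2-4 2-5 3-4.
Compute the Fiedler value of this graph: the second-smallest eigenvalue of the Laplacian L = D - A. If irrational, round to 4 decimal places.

Each diagonal entry of L is the vertex degree and each off-diagonal entry is -1 where an edge is present, 0 otherwise; in the order [0, 1, 2, 3, 4, 5] the diagonal is [1, 1, 2, 2, 2, 2]. The smallest Laplacian eigenvalue is always 0. The next one, lambda_2 = 0.2679, measures how hard the graph is to disconnect: larger values mean better connectivity. By the matrix-tree theorem the graph has (1/6) * product of the nonzero eigenvalues = 1 spanning tree. The eigenvalues sum to 10, which equals trace(L) = 2|E|.

0.2679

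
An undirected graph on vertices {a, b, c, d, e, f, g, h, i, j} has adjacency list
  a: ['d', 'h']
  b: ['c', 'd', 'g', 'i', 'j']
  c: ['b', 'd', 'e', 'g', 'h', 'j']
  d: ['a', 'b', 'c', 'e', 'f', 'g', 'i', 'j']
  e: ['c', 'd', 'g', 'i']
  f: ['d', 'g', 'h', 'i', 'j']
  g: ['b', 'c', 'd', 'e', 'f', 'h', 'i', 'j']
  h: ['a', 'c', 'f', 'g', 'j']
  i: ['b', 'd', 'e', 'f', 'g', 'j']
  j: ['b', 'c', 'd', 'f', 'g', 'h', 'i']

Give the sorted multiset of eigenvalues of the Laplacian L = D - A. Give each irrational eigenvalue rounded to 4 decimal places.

[0, 1.8644, 3.8027, 4.5952, 5, 6.9040, 7.3893, 8.2276, 8.9337, 9.2832]

Each diagonal entry of L is the vertex degree and each off-diagonal entry is -1 where an edge is present, 0 otherwise; in the order [a, b, c, d, e, f, g, h, i, j] the diagonal is [2, 5, 6, 8, 4, 5, 8, 5, 6, 7]. Diagonalising L (or applying a numerical eigensolver to the 10x10 matrix) gives the spectrum above. By the matrix-tree theorem the graph has (1/10) * product of the nonzero eigenvalues = 567032 spanning trees.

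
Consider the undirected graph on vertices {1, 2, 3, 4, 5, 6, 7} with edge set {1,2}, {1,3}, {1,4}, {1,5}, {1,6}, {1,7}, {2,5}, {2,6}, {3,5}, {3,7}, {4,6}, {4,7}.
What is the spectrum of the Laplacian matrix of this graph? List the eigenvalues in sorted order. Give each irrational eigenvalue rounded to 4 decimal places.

With the vertex order [1, 2, 3, 4, 5, 6, 7], the degrees are [6, 3, 3, 3, 3, 3, 3], giving D = diag(6, 3, 3, 3, 3, 3, 3) and L = D - A. The multiplicity of 0 as a Laplacian eigenvalue equals the number of connected components. The single zero eigenvalue shows the graph is connected. The eigenvalues sum to 24, which equals trace(L) = 2|E|. The largest eigenvalue, 7, is at most the vertex count 7.

[0, 2, 2, 4, 4, 5, 7]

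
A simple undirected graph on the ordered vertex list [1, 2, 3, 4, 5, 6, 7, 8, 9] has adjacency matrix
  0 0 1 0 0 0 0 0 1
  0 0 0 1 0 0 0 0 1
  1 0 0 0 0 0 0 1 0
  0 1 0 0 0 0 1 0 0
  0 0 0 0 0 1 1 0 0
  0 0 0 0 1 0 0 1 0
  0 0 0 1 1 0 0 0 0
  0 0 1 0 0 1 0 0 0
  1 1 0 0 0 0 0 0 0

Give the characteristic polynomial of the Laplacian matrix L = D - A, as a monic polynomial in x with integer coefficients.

x^9 - 18x^8 + 135x^7 - 546x^6 + 1287x^5 - 1782x^4 + 1386x^3 - 540x^2 + 81x

Each diagonal entry of L is the vertex degree and each off-diagonal entry is -1 where an edge is present, 0 otherwise; in the order [1, 2, 3, 4, 5, 6, 7, 8, 9] the diagonal is [2, 2, 2, 2, 2, 2, 2, 2, 2]. L has integer entries, so p(x) = det(xI - L) has integer coefficients. Expanding the determinant yields x^9 - 18x^8 + 135x^7 - 546x^6 + 1287x^5 - 1782x^4 + 1386x^3 - 540x^2 + 81x. The constant term is 0 because L is singular (the all-ones vector lies in its kernel). By the matrix-tree theorem the graph has (1/9) * product of the nonzero eigenvalues = 9 spanning trees.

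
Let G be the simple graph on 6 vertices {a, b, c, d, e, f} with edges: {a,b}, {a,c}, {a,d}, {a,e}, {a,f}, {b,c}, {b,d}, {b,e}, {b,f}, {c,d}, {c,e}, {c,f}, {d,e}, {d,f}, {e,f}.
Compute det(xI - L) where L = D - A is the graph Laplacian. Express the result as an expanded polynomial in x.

x^6 - 30x^5 + 360x^4 - 2160x^3 + 6480x^2 - 7776x

Reading degrees in the order [a, b, c, d, e, f] gives [5, 5, 5, 5, 5, 5]; set D = diag(5, 5, 5, 5, 5, 5) and form L = D - A. The eigenvalues of L are [0, 6, 6, 6, 6, 6]; the characteristic polynomial is the product of (x - lambda_i), which multiplies out to x^6 - 30x^5 + 360x^4 - 2160x^3 + 6480x^2 - 7776x. The coefficient of x^5 equals -trace(L) = -30, matching the sum of degrees. By the matrix-tree theorem the graph has (1/6) * product of the nonzero eigenvalues = 1296 spanning trees. There is one zero in the spectrum, matching the 1 component.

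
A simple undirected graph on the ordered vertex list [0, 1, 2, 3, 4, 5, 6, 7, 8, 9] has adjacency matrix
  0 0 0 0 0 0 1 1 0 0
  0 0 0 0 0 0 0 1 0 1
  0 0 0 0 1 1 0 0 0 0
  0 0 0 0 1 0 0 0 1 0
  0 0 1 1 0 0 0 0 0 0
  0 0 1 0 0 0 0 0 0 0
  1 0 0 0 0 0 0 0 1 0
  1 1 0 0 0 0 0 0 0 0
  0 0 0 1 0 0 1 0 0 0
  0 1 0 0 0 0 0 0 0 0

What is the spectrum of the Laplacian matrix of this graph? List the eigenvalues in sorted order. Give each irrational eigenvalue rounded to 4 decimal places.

[0, 0.0979, 0.3820, 0.8244, 1.3820, 2, 2.6180, 3.1756, 3.6180, 3.9021]

With the vertex order [0, 1, 2, 3, 4, 5, 6, 7, 8, 9], the degrees are [2, 2, 2, 2, 2, 1, 2, 2, 2, 1], giving D = diag(2, 2, 2, 2, 2, 1, 2, 2, 2, 1) and L = D - A. Since every row of L sums to 0, the all-ones vector is in the kernel and 0 is an eigenvalue. The single zero eigenvalue shows the graph is connected. There is one zero in the spectrum, matching the 1 component. The largest eigenvalue, 3.9021, is at most the vertex count 10.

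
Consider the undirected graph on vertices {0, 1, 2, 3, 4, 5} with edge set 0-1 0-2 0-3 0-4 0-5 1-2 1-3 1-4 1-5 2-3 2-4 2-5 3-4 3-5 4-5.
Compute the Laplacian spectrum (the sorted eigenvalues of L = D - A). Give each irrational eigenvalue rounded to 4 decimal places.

With the vertex order [0, 1, 2, 3, 4, 5], the degrees are [5, 5, 5, 5, 5, 5], giving D = diag(5, 5, 5, 5, 5, 5) and L = D - A. L is symmetric positive semidefinite, so every eigenvalue is real and nonnegative. The single zero eigenvalue shows the graph is connected. The largest eigenvalue, 6, is at most the vertex count 6. There is one zero in the spectrum, matching the 1 component.

[0, 6, 6, 6, 6, 6]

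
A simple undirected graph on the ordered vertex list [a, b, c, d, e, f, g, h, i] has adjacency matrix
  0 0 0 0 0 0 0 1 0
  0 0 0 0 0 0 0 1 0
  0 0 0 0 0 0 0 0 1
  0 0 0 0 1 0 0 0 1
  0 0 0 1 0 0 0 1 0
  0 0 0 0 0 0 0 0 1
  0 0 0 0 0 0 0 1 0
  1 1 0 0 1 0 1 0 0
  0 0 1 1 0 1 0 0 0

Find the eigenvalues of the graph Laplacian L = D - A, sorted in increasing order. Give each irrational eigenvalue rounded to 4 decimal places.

[0, 0.1649, 1, 1, 1, 1, 2.5680, 4.1652, 5.1019]

With the vertex order [a, b, c, d, e, f, g, h, i], the degrees are [1, 1, 1, 2, 2, 1, 1, 4, 3], giving D = diag(1, 1, 1, 2, 2, 1, 1, 4, 3) and L = D - A. Since every row of L sums to 0, the all-ones vector is in the kernel and 0 is an eigenvalue. By the matrix-tree theorem the graph has (1/9) * product of the nonzero eigenvalues = 1 spanning tree.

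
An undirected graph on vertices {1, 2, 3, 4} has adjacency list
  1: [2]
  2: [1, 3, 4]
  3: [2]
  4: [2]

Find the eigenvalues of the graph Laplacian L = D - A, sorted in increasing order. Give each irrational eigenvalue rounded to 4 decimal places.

[0, 1, 1, 4]

Each diagonal entry of L is the vertex degree and each off-diagonal entry is -1 where an edge is present, 0 otherwise; in the order [1, 2, 3, 4] the diagonal is [1, 3, 1, 1]. Since every row of L sums to 0, the all-ones vector is in the kernel and 0 is an eigenvalue. There is one zero in the spectrum, matching the 1 component.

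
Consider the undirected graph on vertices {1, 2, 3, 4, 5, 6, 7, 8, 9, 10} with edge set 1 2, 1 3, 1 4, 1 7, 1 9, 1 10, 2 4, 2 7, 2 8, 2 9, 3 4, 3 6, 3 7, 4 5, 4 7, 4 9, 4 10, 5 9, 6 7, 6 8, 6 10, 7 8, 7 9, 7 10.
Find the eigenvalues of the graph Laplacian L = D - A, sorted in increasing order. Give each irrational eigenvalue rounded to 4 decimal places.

With the vertex order [1, 2, 3, 4, 5, 6, 7, 8, 9, 10], the degrees are [6, 5, 4, 7, 2, 4, 8, 3, 5, 4], giving D = diag(6, 5, 4, 7, 2, 4, 8, 3, 5, 4) and L = D - A. Since every row of L sums to 0, the all-ones vector is in the kernel and 0 is an eigenvalue. The largest eigenvalue, 9.0565, is at most the vertex count 10. By the matrix-tree theorem the graph has (1/10) * product of the nonzero eigenvalues = 112984 spanning trees.

[0, 1.6121, 2.8283, 3.3982, 4, 5.4089, 6.2918, 7.2860, 8.1182, 9.0565]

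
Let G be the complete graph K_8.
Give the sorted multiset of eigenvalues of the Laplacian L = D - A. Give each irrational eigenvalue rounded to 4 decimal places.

The graph has 8 vertices and degree multiset [7, 7, 7, 7, 7, 7, 7, 7]; D is the diagonal matrix of degrees and L = D - A. L is symmetric positive semidefinite, so every eigenvalue is real and nonnegative. The single zero eigenvalue shows the graph is connected. The largest eigenvalue, 8, is at most the vertex count 8.

[0, 8, 8, 8, 8, 8, 8, 8]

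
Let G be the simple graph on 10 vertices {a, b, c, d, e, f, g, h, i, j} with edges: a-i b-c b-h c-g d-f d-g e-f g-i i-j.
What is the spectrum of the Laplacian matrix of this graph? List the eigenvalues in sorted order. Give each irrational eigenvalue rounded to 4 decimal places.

[0, 0.1981, 0.2375, 1, 1, 1.5550, 2.5634, 3.2470, 3.4832, 4.7159]

With the vertex order [a, b, c, d, e, f, g, h, i, j], the degrees are [1, 2, 2, 2, 1, 2, 3, 1, 3, 1], giving D = diag(1, 2, 2, 2, 1, 2, 3, 1, 3, 1) and L = D - A. L is symmetric positive semidefinite, so every eigenvalue is real and nonnegative. The single zero eigenvalue shows the graph is connected. The largest eigenvalue, 4.7159, is at most the vertex count 10. The eigenvalues sum to 18, which equals trace(L) = 2|E|.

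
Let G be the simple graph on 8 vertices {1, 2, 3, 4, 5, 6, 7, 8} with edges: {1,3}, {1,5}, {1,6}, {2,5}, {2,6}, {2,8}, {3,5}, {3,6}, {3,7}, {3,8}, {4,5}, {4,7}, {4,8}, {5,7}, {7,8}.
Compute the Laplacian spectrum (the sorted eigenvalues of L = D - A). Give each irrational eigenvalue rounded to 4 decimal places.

Reading degrees in the order [1, 2, 3, 4, 5, 6, 7, 8] gives [3, 3, 5, 3, 5, 3, 4, 4]; set D = diag(3, 3, 5, 3, 5, 3, 4, 4) and form L = D - A. The multiplicity of 0 as a Laplacian eigenvalue equals the number of connected components. The single zero eigenvalue shows the graph is connected. By the matrix-tree theorem the graph has (1/8) * product of the nonzero eigenvalues = 1792 spanning trees.

[0, 1.7216, 2.6826, 4, 4, 4.7046, 5.8912, 7]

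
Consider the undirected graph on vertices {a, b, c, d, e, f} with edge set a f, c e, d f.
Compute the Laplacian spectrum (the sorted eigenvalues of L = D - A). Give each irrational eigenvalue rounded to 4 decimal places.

[0, 0, 0, 1, 2, 3]

Each diagonal entry of L is the vertex degree and each off-diagonal entry is -1 where an edge is present, 0 otherwise; in the order [a, b, c, d, e, f] the diagonal is [1, 0, 1, 1, 1, 2]. Since every row of L sums to 0, the all-ones vector is in the kernel and 0 is an eigenvalue. The 3 zero eigenvalues correspond to the 3 connected components. The eigenvalues sum to 6, which equals trace(L) = 2|E|.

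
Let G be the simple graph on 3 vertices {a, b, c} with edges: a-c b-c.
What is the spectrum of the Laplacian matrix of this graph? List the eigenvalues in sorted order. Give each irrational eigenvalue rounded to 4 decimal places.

[0, 1, 3]

Each diagonal entry of L is the vertex degree and each off-diagonal entry is -1 where an edge is present, 0 otherwise; in the order [a, b, c] the diagonal is [1, 1, 2]. L is symmetric positive semidefinite, so every eigenvalue is real and nonnegative.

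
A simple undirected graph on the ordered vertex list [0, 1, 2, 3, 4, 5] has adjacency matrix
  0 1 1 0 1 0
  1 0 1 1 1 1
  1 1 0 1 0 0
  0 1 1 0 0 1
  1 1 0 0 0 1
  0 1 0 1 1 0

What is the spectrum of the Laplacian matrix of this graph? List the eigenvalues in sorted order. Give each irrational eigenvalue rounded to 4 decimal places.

With the vertex order [0, 1, 2, 3, 4, 5], the degrees are [3, 5, 3, 3, 3, 3], giving D = diag(3, 5, 3, 3, 3, 3) and L = D - A. Since every row of L sums to 0, the all-ones vector is in the kernel and 0 is an eigenvalue. The single zero eigenvalue shows the graph is connected. The eigenvalues sum to 20, which equals trace(L) = 2|E|. By the matrix-tree theorem the graph has (1/6) * product of the nonzero eigenvalues = 121 spanning trees.

[0, 2.3820, 2.3820, 4.6180, 4.6180, 6]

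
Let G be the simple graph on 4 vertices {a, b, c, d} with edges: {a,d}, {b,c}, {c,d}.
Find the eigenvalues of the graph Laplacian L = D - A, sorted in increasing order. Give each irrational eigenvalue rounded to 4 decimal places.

[0, 0.5858, 2, 3.4142]

With the vertex order [a, b, c, d], the degrees are [1, 1, 2, 2], giving D = diag(1, 1, 2, 2) and L = D - A. Diagonalising L (or applying a numerical eigensolver to the 4x4 matrix) gives the spectrum above. The single zero eigenvalue shows the graph is connected. There is one zero in the spectrum, matching the 1 component. The eigenvalues sum to 6, which equals trace(L) = 2|E|.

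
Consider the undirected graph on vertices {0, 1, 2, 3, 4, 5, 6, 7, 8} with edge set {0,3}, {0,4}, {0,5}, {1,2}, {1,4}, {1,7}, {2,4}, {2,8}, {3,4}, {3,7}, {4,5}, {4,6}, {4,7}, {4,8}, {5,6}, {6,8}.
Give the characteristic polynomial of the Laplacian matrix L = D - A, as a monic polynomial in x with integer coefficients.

x^9 - 32x^8 + 428x^7 - 3136x^6 + 13786x^5 - 37232x^4 + 60276x^3 - 53424x^2 + 19845x

Reading degrees in the order [0, 1, 2, 3, 4, 5, 6, 7, 8] gives [3, 3, 3, 3, 8, 3, 3, 3, 3]; set D = diag(3, 3, 3, 3, 8, 3, 3, 3, 3) and form L = D - A. Computing det(xI - L) by cofactor expansion (or equivalently via sum-over-permutations) gives x^9 - 32x^8 + 428x^7 - 3136x^6 + 13786x^5 - 37232x^4 + 60276x^3 - 53424x^2 + 19845x. Since p(0) = det(-L) = 0, x divides p(x). The eigenvalues sum to 32, which equals trace(L) = 2|E|.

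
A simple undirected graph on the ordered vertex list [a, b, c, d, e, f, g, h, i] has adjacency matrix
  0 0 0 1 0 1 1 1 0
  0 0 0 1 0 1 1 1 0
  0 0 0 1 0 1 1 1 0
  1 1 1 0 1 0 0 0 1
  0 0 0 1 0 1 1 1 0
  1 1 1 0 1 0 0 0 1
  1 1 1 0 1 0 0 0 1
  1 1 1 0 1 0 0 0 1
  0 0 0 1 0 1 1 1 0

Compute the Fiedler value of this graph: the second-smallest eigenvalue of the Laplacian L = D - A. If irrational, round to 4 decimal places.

Each diagonal entry of L is the vertex degree and each off-diagonal entry is -1 where an edge is present, 0 otherwise; in the order [a, b, c, d, e, f, g, h, i] the diagonal is [4, 4, 4, 5, 4, 5, 5, 5, 4]. The smallest Laplacian eigenvalue is always 0. The next one, lambda_2 = 4, measures how hard the graph is to disconnect: larger values mean better connectivity. The eigenvalues sum to 40, which equals trace(L) = 2|E|. By the matrix-tree theorem the graph has (1/9) * product of the nonzero eigenvalues = 32000 spanning trees.

4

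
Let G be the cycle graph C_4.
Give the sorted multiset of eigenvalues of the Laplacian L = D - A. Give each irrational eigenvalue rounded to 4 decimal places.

[0, 2, 2, 4]

The graph has 4 vertices and degree multiset [2, 2, 2, 2]; D is the diagonal matrix of degrees and L = D - A. L is symmetric positive semidefinite, so every eigenvalue is real and nonnegative. The single zero eigenvalue shows the graph is connected.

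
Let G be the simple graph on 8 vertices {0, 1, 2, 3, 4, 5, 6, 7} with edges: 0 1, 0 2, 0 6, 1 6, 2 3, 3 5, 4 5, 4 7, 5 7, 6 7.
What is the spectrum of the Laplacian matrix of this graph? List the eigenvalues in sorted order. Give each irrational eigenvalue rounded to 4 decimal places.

[0, 0.6571, 1, 2.5293, 3, 4, 4, 4.8136]

With the vertex order [0, 1, 2, 3, 4, 5, 6, 7], the degrees are [3, 2, 2, 2, 2, 3, 3, 3], giving D = diag(3, 2, 2, 2, 2, 3, 3, 3) and L = D - A. The multiplicity of 0 as a Laplacian eigenvalue equals the number of connected components. The single zero eigenvalue shows the graph is connected.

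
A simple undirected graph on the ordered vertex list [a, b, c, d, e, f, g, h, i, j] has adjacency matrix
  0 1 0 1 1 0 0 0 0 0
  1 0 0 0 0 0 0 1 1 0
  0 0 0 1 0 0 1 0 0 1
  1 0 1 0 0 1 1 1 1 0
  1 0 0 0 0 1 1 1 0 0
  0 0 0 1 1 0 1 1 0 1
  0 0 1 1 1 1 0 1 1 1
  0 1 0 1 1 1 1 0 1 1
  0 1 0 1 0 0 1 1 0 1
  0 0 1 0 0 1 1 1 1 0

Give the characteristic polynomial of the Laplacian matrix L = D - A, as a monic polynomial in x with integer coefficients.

Reading degrees in the order [a, b, c, d, e, f, g, h, i, j] gives [3, 3, 3, 6, 4, 5, 7, 7, 5, 5]; set D = diag(3, 3, 3, 6, 4, 5, 7, 7, 5, 5) and form L = D - A. Computing det(xI - L) by cofactor expansion (or equivalently via sum-over-permutations) gives x^10 - 48x^9 + 1002x^8 - 11922x^7 + 88964x^6 - 431064x^5 + 1353820x^4 - 2652454x^3 + 2935664x^2 - 1395120x. The constant term is 0 because L is singular (the all-ones vector lies in its kernel). There is one zero in the spectrum, matching the 1 component.

x^10 - 48x^9 + 1002x^8 - 11922x^7 + 88964x^6 - 431064x^5 + 1353820x^4 - 2652454x^3 + 2935664x^2 - 1395120x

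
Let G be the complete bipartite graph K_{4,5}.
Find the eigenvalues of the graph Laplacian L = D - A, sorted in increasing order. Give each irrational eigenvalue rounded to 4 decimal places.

The graph has 9 vertices and degree multiset [5, 5, 5, 5, 4, 4, 4, 4, 4]; D is the diagonal matrix of degrees and L = D - A. L is symmetric positive semidefinite, so every eigenvalue is real and nonnegative. The single zero eigenvalue shows the graph is connected. By the matrix-tree theorem the graph has (1/9) * product of the nonzero eigenvalues = 32000 spanning trees.

[0, 4, 4, 4, 4, 5, 5, 5, 9]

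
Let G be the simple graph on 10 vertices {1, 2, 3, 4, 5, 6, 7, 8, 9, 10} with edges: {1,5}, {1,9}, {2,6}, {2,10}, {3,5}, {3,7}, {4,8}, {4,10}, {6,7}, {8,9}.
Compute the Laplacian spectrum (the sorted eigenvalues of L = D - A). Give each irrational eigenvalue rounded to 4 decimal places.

[0, 0.3820, 0.3820, 1.3820, 1.3820, 2.6180, 2.6180, 3.6180, 3.6180, 4]

Each diagonal entry of L is the vertex degree and each off-diagonal entry is -1 where an edge is present, 0 otherwise; in the order [1, 2, 3, 4, 5, 6, 7, 8, 9, 10] the diagonal is [2, 2, 2, 2, 2, 2, 2, 2, 2, 2]. L is symmetric positive semidefinite, so every eigenvalue is real and nonnegative.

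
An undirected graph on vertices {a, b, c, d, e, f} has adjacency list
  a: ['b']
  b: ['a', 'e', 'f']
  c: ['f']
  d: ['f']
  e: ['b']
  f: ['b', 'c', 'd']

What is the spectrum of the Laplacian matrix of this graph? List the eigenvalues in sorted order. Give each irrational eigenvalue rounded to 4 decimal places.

With the vertex order [a, b, c, d, e, f], the degrees are [1, 3, 1, 1, 1, 3], giving D = diag(1, 3, 1, 1, 1, 3) and L = D - A. L is symmetric positive semidefinite, so every eigenvalue is real and nonnegative. The single zero eigenvalue shows the graph is connected. There is one zero in the spectrum, matching the 1 component. The largest eigenvalue, 4.5616, is at most the vertex count 6.

[0, 0.4384, 1, 1, 3, 4.5616]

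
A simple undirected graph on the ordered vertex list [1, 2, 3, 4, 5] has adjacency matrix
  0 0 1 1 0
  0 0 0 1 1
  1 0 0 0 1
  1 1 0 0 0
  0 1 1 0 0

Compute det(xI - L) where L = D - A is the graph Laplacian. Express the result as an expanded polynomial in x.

x^5 - 10x^4 + 35x^3 - 50x^2 + 25x

Each diagonal entry of L is the vertex degree and each off-diagonal entry is -1 where an edge is present, 0 otherwise; in the order [1, 2, 3, 4, 5] the diagonal is [2, 2, 2, 2, 2]. Computing det(xI - L) by cofactor expansion (or equivalently via sum-over-permutations) gives x^5 - 10x^4 + 35x^3 - 50x^2 + 25x. Since p(0) = det(-L) = 0, x divides p(x). There is one zero in the spectrum, matching the 1 component.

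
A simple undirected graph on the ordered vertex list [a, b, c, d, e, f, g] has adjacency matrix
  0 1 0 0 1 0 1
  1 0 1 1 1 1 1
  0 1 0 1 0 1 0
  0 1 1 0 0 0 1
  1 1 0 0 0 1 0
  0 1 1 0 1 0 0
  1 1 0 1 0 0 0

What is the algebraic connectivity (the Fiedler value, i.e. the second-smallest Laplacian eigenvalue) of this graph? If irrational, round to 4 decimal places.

2

Reading degrees in the order [a, b, c, d, e, f, g] gives [3, 6, 3, 3, 3, 3, 3]; set D = diag(3, 6, 3, 3, 3, 3, 3) and form L = D - A. The sorted Laplacian eigenvalues are [0, 2, 2, 4, 4, 5, 7]; the algebraic connectivity is the second entry, 2.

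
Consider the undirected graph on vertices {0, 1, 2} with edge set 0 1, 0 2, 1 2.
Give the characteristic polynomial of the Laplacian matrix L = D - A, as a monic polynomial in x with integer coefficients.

x^3 - 6x^2 + 9x

Reading degrees in the order [0, 1, 2] gives [2, 2, 2]; set D = diag(2, 2, 2) and form L = D - A. The eigenvalues of L are [0, 3, 3]; the characteristic polynomial is the product of (x - lambda_i), which multiplies out to x^3 - 6x^2 + 9x. The constant term is 0 because L is singular (the all-ones vector lies in its kernel). There is one zero in the spectrum, matching the 1 component. By the matrix-tree theorem the graph has (1/3) * product of the nonzero eigenvalues = 3 spanning trees.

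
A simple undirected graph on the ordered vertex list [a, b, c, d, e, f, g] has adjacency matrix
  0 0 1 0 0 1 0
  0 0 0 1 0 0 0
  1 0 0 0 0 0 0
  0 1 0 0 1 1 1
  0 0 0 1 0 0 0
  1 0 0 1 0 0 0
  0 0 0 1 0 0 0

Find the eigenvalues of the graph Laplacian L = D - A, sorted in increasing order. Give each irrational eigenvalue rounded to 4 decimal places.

Reading degrees in the order [a, b, c, d, e, f, g] gives [2, 1, 1, 4, 1, 2, 1]; set D = diag(2, 1, 1, 4, 1, 2, 1) and form L = D - A. Diagonalising L (or applying a numerical eigensolver to the 7x7 matrix) gives the spectrum above. The single zero eigenvalue shows the graph is connected.

[0, 0.2955, 1, 1, 1.4911, 3.1169, 5.0965]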